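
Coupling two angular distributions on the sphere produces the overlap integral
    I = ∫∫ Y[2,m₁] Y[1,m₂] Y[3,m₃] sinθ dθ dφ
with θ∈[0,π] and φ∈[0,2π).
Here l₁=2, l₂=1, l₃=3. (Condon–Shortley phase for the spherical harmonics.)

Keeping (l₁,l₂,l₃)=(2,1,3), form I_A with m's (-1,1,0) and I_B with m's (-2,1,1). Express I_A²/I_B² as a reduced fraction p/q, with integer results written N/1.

Shared (l₁,l₂,l₃)=(2,1,3): N and (l;000)² cancel in I_A²/I_B².
A: Δ = 0!·4!·2!/7! = 1/105; Racah Σ t=0..0: t=0:+1/12 = 1/12; ⇒ 3j(2 1 3; -1 1 0)² = 1/35, sgn -1
B: Δ = 0!·4!·2!/7! = 1/105; Racah Σ t=0..0: t=0:+1/48 = 1/48; ⇒ 3j(2 1 3; -2 1 1)² = 1/105, sgn +1
I_A²/I_B² = (1/35)/(1/105) = 3/1

3/1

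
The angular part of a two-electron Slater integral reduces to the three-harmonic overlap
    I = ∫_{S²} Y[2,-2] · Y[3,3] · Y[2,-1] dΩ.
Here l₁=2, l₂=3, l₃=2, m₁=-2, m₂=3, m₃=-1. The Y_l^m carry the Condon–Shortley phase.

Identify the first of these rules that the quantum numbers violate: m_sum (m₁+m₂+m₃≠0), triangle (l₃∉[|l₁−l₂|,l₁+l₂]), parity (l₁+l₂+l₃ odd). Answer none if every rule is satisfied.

Σmᵢ = 0  ✓
l₃∈[|l₁−l₂|,l₁+l₂]=[1,5], have l₃=2  ✓
Σlᵢ = 7 ⇒ odd  ✗

parity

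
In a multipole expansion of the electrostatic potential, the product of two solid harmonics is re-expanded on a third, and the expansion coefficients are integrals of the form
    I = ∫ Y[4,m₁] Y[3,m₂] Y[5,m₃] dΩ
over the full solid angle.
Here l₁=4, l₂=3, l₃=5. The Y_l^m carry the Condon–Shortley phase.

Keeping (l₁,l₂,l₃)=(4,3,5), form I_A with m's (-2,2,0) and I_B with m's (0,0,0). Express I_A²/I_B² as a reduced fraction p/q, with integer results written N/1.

Same 4,3,5: normalisation and zero-m 3j drop out of the ratio.
A: Δ: 2! 6! 4! / 13! → 1/180180; sum: t=1:−1/2880 t=2:+1/576 = 1/720; 3j²(4 3 5; -2 2 0) = Δ·Π!·Σ² = 80/3003  (sign -1)
B: Δ: 2! 6! 4! / 13! → 1/180180; sum: t=0:+1/576 t=1:−1/144 t=2:+1/576 = -1/288; 3j²(4 3 5; 0 0 0) = Δ·Π!·Σ² = 20/1001  (sign +1)
I_A²/I_B² = (80/3003)/(20/1001) = 4/3

4/3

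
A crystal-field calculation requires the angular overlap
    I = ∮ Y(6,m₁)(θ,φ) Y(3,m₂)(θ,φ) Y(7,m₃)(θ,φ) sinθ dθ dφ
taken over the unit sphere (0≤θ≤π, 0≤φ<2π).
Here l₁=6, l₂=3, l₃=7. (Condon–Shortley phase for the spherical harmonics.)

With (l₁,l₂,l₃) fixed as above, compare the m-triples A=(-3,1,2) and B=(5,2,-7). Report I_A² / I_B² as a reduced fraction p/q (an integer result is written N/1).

4107/11011

Shared (l₁,l₂,l₃)=(6,3,7): N and (l;000)² cancel in I_A²/I_B².
A: Δ = 2!·10!·4!/17! = 1/2042040; Racah Σ t=0..2: t=0:+1/17418240 t=1:−1/483840 t=2:+1/241920 = 37/17418240; ⇒ 3j(6 3 7; -3 1 2)² = 1369/136136, sgn -1
B: Δ = 2!·10!·4!/17! = 1/2042040; Racah Σ t=1..1: t=1:−1/87091200 = -1/87091200; ⇒ 3j(6 3 7; 5 2 -7)² = 11/408, sgn -1
I_A²/I_B² = (1369/136136)/(11/408) = 4107/11011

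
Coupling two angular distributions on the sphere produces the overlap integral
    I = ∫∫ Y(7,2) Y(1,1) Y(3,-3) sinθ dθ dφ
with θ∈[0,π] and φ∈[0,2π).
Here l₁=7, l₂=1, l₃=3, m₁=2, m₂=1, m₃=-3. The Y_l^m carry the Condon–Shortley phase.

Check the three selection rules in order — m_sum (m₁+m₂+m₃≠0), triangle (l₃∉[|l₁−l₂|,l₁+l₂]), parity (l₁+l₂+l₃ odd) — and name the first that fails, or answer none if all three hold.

triangle

Σmᵢ = 0  ✓
l₃∈[|l₁−l₂|,l₁+l₂]=[6,8], have l₃=3  ✗
Σlᵢ = 11 ⇒ odd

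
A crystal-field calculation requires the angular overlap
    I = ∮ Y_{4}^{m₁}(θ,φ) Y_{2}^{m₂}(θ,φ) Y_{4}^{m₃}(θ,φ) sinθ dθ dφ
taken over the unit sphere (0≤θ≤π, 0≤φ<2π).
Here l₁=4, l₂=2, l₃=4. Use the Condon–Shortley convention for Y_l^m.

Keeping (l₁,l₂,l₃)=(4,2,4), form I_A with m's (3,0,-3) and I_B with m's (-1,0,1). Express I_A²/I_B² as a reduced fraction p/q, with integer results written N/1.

Shared (l₁,l₂,l₃)=(4,2,4): N and (l;000)² cancel in I_A²/I_B².
A: Δ = 2!·6!·2!/11! = 1/13860; Racah Σ t=0..1: t=0:+1/480 t=1:−1/720 = 1/1440; ⇒ 3j(4 2 4; 3 0 -3)² = 7/1980, sgn -1
B: Δ = 2!·6!·2!/11! = 1/13860; Racah Σ t=0..2: t=0:+1/480 t=1:−1/48 t=2:+1/144 = -17/1440; ⇒ 3j(4 2 4; -1 0 1)² = 289/13860, sgn +1
I_A²/I_B² = (7/1980)/(289/13860) = 49/289

49/289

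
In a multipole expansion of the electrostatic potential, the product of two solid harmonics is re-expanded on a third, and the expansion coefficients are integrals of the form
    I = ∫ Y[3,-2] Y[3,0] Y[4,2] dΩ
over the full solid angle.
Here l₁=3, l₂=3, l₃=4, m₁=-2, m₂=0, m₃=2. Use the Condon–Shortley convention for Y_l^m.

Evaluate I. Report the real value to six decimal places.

-0.044418

m-sum 0 ✓  L=10 even ✓  0≤4≤6 ✓
Π(2lᵢ+1) = 7×7×9 = 441
triangle coeff Δ(3,3,4) = 1/34650
Σ_t [0,2]: t=0:+1/72 t=1:−1/16 t=2:+1/72 = -5/144
(3j)²=2/77 [(3 3 4; 0 0 0)], sign=-1
Σ_t [1,2]: t=1:−1/96 t=2:+1/72 = 1/288
(3j)²=1/462 [(3 3 4; -2 0 2)], sign=+1
⇒ 4πI² = 3/121
I = (-1)√(3/121/(4π)) = -0.04441841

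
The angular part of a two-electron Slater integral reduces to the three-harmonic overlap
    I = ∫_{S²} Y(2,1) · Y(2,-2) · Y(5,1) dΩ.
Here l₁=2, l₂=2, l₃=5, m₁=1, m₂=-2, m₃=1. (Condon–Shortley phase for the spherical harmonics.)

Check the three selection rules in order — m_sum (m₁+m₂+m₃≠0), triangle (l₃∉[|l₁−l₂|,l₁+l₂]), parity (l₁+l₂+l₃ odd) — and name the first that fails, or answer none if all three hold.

triangle

Σmᵢ = 0  ✓
l₃∈[|l₁−l₂|,l₁+l₂]=[0,4], have l₃=5  ✗
Σlᵢ = 9 ⇒ odd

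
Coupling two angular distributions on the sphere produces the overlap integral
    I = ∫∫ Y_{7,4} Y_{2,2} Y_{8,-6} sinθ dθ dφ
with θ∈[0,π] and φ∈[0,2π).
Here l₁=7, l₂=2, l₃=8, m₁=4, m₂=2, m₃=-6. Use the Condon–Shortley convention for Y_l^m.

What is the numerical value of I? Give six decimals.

0.000000

L=17 odd ⇒ parity kills the (l;000) factor ⇒ I = 0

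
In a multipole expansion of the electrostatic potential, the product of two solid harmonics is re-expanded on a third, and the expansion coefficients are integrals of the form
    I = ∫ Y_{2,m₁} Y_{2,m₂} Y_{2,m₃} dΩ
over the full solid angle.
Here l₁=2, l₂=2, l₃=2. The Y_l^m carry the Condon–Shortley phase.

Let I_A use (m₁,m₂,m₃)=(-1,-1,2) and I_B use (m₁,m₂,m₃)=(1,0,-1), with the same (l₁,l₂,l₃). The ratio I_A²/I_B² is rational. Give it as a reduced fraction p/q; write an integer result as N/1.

6/1

Same 2,2,2: normalisation and zero-m 3j drop out of the ratio.
A: Δ: 2! 2! 2! / 7! → 1/630; sum: t=1:−1/4 = -1/4; 3j²(2 2 2; -1 -1 2) = Δ·Π!·Σ² = 3/35  (sign -1)
B: Δ: 2! 2! 2! / 7! → 1/630; sum: t=0:+1/4 t=1:−1/2 = -1/4; 3j²(2 2 2; 1 0 -1) = Δ·Π!·Σ² = 1/70  (sign +1)
I_A²/I_B² = (3/35)/(1/70) = 6/1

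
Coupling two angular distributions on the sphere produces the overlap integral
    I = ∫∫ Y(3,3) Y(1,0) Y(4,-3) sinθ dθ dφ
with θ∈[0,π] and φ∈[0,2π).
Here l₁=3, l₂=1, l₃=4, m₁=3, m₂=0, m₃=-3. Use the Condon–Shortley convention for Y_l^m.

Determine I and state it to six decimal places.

-0.162868

Checks pass: Σm=0; 8 even; l₃=4∈[2,4].
(2·3+1)(2·1+1)(2·4+1) = 189
Δ: 0! 6! 2! / 9! → 1/252
sum: t=0:+1/36 = 1/36
3j²(3 1 4; 0 0 0) = Δ·Π!·Σ² = 4/63  (sign +1)
sum: t=0:+1/720 = 1/720
3j²(3 1 4; 3 0 -3) = Δ·Π!·Σ² = 1/36  (sign -1)
combine: 4πI² = 189·4/63·1/36 = 1/3
take √, sign -1: I = -0.16286750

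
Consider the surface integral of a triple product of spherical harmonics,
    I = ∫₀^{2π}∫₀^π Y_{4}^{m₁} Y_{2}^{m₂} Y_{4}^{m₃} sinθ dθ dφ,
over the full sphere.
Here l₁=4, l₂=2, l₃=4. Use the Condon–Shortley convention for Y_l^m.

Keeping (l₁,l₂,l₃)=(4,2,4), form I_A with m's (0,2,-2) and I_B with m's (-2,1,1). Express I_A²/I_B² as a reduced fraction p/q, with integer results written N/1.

20/9

Shared (l₁,l₂,l₃)=(4,2,4): N and (l;000)² cancel in I_A²/I_B².
A: Δ = 2!·6!·2!/11! = 1/13860; Racah Σ t=2..2: t=2:+1/192 = 1/192; ⇒ 3j(4 2 4; 0 2 -2)² = 3/77, sgn +1
B: Δ = 2!·6!·2!/11! = 1/13860; Racah Σ t=1..2: t=1:−1/240 t=2:+1/96 = 1/160; ⇒ 3j(4 2 4; -2 1 1)² = 27/1540, sgn -1
I_A²/I_B² = (3/77)/(27/1540) = 20/9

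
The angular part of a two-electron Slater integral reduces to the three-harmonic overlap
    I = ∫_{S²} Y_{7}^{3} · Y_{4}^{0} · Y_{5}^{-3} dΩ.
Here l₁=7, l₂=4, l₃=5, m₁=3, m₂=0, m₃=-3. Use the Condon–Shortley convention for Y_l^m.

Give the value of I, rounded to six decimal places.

m-sum 0 ✓  L=16 even ✓  3≤5≤11 ✓
Π(2lᵢ+1) = 15×9×11 = 1485
triangle coeff Δ(7,4,5) = 1/6126120
Σ_t [2,4]: t=2:+1/69120 t=3:−1/20736 t=4:+1/69120 = -1/51840
(3j)²=280/21879 [(7 4 5; 0 0 0)], sign=+1
Σ_t [2,4]: t=2:+1/138240 t=3:−1/181440 t=4:+1/3870720 = 23/11612160
(3j)²=529/204204 [(7 4 5; 3 0 -3)], sign=+1
⇒ 4πI² = 26450/537251
I = (+1)√(26450/537251/(4π)) = 0.06259207

0.062592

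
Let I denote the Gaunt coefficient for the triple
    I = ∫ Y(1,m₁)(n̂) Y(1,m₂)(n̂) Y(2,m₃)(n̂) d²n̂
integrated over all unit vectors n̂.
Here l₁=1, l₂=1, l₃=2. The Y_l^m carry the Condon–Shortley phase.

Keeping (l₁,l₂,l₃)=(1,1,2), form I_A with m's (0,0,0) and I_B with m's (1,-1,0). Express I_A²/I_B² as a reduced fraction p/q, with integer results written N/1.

4/1

Shared (l₁,l₂,l₃)=(1,1,2): N and (l;000)² cancel in I_A²/I_B².
A: Δ = 0!·2!·2!/5! = 1/30; Racah Σ t=0..0: t=0:+1/1 = 1/1; ⇒ 3j(1 1 2; 0 0 0)² = 2/15, sgn +1
B: Δ = 0!·2!·2!/5! = 1/30; Racah Σ t=0..0: t=0:+1/4 = 1/4; ⇒ 3j(1 1 2; 1 -1 0)² = 1/30, sgn +1
I_A²/I_B² = (2/15)/(1/30) = 4/1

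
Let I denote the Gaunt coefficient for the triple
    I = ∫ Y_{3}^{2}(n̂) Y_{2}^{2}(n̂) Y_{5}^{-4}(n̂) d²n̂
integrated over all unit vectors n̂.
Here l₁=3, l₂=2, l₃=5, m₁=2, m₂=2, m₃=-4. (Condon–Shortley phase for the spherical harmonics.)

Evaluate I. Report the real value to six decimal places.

0.268967

Checks pass: Σm=0; 10 even; l₃=5∈[1,5].
(2·3+1)(2·2+1)(2·5+1) = 385
Δ: 0! 6! 4! / 11! → 1/2310
sum: t=0:+1/144 = 1/144
3j²(3 2 5; 0 0 0) = Δ·Π!·Σ² = 10/231  (sign -1)
sum: t=0:+1/2880 = 1/2880
3j²(3 2 5; 2 2 -4) = Δ·Π!·Σ² = 3/55  (sign -1)
combine: 4πI² = 385·10/231·3/55 = 10/11
take √, sign +1: I = 0.26896683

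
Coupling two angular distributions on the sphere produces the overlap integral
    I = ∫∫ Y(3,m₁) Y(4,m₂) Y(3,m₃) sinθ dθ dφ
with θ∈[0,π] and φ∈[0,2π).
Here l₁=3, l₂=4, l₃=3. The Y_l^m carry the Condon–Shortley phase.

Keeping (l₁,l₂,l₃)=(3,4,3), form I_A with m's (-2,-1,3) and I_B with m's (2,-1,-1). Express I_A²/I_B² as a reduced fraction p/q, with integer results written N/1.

15/16

Shared (l₁,l₂,l₃)=(3,4,3): N and (l;000)² cancel in I_A²/I_B².
A: Δ = 4!·2!·4!/11! = 1/34650; Racah Σ t=3..3: t=3:−1/288 = -1/288; ⇒ 3j(3 4 3; -2 -1 3)² = 5/231, sgn -1
B: Δ = 4!·2!·4!/11! = 1/34650; Racah Σ t=0..1: t=0:+1/144 t=1:−1/48 = -1/72; ⇒ 3j(3 4 3; 2 -1 -1)² = 16/693, sgn -1
I_A²/I_B² = (5/231)/(16/693) = 15/16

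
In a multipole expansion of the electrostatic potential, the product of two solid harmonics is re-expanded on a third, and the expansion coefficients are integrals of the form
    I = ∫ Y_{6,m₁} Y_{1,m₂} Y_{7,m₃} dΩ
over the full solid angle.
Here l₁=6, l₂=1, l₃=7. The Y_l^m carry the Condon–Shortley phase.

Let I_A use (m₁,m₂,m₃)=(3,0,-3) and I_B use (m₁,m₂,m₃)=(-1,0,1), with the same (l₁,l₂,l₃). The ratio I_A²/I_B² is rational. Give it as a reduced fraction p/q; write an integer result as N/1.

Same 6,1,7: normalisation and zero-m 3j drop out of the ratio.
A: Δ: 0! 12! 2! / 15! → 1/1365; sum: t=0:+1/2177280 = 1/2177280; 3j²(6 1 7; 3 0 -3) = Δ·Π!·Σ² = 8/273  (sign +1)
B: Δ: 0! 12! 2! / 15! → 1/1365; sum: t=0:+1/604800 = 1/604800; 3j²(6 1 7; -1 0 1) = Δ·Π!·Σ² = 16/455  (sign +1)
I_A²/I_B² = (8/273)/(16/455) = 5/6

5/6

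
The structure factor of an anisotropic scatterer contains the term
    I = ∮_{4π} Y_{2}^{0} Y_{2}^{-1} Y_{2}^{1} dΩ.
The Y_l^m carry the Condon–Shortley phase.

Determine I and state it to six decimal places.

m-sum 0 ✓  L=6 even ✓  0≤2≤4 ✓
Π(2lᵢ+1) = 5×5×5 = 125
triangle coeff Δ(2,2,2) = 1/630
Σ_t [0,2]: t=0:+1/8 t=1:−1/1 t=2:+1/8 = -3/4
(3j)²=2/35 [(2 2 2; 0 0 0)], sign=-1
Σ_t [0,1]: t=0:+1/4 t=1:−1/2 = -1/4
(3j)²=1/70 [(2 2 2; 0 -1 1)], sign=+1
⇒ 4πI² = 5/49
I = (-1)√(5/49/(4π)) = -0.09011188

-0.090112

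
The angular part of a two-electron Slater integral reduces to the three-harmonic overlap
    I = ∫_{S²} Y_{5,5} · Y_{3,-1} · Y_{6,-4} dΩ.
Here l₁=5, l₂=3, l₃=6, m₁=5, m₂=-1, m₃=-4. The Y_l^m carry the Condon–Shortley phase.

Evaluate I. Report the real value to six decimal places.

Rules hold: Σm=0, L=14 even, 2≤6≤8.
N = 11·7·13 = 1001
Δ = 2!·8!·4!/15! = 1/675675
Racah Σ t=0..2: t=0:+1/8640 t=1:−1/2304 t=2:+1/8640 = -7/34560
⇒ 3j(5 3 6; 0 0 0)² = 7/429, sgn -1
Racah Σ t=0..0: t=0:+1/322560 = 1/322560
⇒ 3j(5 3 6; 5 -1 -4)² = 18/1001, sgn +1
4πI² = N·(3j₀)²·(3jₘ)² = 42/143
I = -1·√(0.293706/4π) = -0.15288036

-0.152880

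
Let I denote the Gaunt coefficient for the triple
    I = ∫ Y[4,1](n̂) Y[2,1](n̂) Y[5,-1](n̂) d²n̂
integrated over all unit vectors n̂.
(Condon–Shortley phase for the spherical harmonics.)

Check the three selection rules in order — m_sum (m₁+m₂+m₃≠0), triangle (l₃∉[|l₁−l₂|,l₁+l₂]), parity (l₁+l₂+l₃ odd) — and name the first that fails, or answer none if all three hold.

m_sum

azimuthal sum: 1 + 1 − 1 = 1  ✗
2 ≤ 5 ≤ 6 (triangle on l)
L = 4 + 2 + 5 = 11 (odd)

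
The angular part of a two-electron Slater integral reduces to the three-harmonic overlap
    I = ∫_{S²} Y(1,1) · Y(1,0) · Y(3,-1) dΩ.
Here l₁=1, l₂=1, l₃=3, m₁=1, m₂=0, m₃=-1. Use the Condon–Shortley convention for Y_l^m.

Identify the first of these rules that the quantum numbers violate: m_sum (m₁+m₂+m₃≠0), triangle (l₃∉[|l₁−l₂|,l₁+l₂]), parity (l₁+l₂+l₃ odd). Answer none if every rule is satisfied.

Σmᵢ = 0  ✓
l₃∈[|l₁−l₂|,l₁+l₂]=[0,2], have l₃=3  ✗
Σlᵢ = 5 ⇒ odd

triangle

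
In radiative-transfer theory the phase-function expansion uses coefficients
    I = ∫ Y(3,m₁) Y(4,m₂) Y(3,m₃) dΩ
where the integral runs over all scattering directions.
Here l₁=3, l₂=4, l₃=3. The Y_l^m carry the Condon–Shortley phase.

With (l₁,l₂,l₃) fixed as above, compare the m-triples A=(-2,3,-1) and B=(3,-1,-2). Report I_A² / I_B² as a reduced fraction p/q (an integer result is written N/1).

Same 3,4,3: normalisation and zero-m 3j drop out of the ratio.
A: Δ: 4! 2! 4! / 11! → 1/34650; sum: t=3:−1/288 t=4:+1/144 = 1/288; 3j²(3 4 3; -2 3 -1) = Δ·Π!·Σ² = 1/99  (sign +1)
B: Δ: 4! 2! 4! / 11! → 1/34650; sum: t=0:+1/288 = 1/288; 3j²(3 4 3; 3 -1 -2) = Δ·Π!·Σ² = 5/231  (sign -1)
I_A²/I_B² = (1/99)/(5/231) = 7/15

7/15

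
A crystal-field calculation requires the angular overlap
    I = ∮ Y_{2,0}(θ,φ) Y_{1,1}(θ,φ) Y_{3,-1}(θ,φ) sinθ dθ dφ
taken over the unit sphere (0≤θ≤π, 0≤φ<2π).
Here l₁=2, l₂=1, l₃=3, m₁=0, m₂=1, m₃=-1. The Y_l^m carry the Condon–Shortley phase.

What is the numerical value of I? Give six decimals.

-0.202301

m-sum 0 ✓  L=6 even ✓  1≤3≤3 ✓
Π(2lᵢ+1) = 5×3×7 = 105
triangle coeff Δ(2,1,3) = 1/105
Σ_t [0,0]: t=0:+1/4 = 1/4
(3j)²=3/35 [(2 1 3; 0 0 0)], sign=-1
Σ_t [0,0]: t=0:+1/8 = 1/8
(3j)²=2/35 [(2 1 3; 0 1 -1)], sign=+1
⇒ 4πI² = 18/35
I = (-1)√(18/35/(4π)) = -0.20230066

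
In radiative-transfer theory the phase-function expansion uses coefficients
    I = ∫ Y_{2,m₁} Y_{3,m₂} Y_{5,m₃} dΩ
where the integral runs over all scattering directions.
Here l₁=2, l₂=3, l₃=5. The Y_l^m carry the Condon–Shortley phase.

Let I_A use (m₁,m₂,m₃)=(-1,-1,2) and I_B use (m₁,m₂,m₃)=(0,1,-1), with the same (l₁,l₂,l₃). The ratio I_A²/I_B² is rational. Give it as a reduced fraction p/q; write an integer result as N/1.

l's match ⇒ only the (l;m) 3-j factors differ between A and B.
A: triangle coeff Δ(2,3,5) = 1/2310; Σ_t [0,0]: t=0:+1/288 = 1/288; (3j)²=1/22 [(2 3 5; -1 -1 2)], sign=-1
B: triangle coeff Δ(2,3,5) = 1/2310; Σ_t [0,0]: t=0:+1/192 = 1/192; (3j)²=3/77 [(2 3 5; 0 1 -1)], sign=+1
I_A²/I_B² = (1/22)/(3/77) = 7/6

7/6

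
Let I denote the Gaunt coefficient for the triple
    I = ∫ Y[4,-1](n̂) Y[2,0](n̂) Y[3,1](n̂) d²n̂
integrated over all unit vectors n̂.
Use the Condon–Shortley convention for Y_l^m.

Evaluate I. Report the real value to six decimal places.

l₁+l₂+l₃=9 is odd: 3j(l;000)=0 ⇒ I=0

0.000000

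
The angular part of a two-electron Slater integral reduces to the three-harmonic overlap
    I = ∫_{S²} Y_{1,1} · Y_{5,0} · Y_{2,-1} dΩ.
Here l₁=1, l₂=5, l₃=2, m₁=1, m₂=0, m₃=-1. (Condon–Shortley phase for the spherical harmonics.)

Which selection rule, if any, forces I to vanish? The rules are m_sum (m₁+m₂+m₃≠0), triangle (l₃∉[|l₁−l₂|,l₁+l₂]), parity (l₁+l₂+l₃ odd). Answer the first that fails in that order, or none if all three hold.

azimuthal sum: 1 + 0 − 1 = 0  ✓
4 ≤ 2 ≤ 6 (triangle on l)  ✗
L = 1 + 5 + 2 = 8 (even)

triangle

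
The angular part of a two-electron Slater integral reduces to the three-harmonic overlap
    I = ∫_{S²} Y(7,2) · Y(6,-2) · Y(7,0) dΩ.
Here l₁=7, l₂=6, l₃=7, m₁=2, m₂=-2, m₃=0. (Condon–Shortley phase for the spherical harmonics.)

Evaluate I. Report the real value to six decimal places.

-0.073859

Checks pass: Σm=0; 20 even; l₃=7∈[1,13].
(2·7+1)(2·6+1)(2·7+1) = 2925
Δ: 6! 8! 6! / 21! → 1/2444321880
sum: t=0:+1/2612736000 t=1:−1/20736000 t=2:+1/1658880 t=3:−1/746496 t=4:+1/1658880 t=5:−1/20736000 t=6:+1/2612736000 = -1/4354560
3j²(7 6 7; 0 0 0) = Δ·Π!·Σ² = 1000/138567  (sign +1)
sum: t=0:+1/24883200 t=1:−1/2488320 t=2:+1/1658880 t=3:−1/6220800 t=4:+1/174182400 = 1/11612160
3j²(7 6 7; 2 -2 0) = Δ·Π!·Σ² = 150/46189  (sign -1)
combine: 4πI² = 2925·1000/138567·150/46189 = 11250000/164109517
take √, sign -1: I = -0.07385917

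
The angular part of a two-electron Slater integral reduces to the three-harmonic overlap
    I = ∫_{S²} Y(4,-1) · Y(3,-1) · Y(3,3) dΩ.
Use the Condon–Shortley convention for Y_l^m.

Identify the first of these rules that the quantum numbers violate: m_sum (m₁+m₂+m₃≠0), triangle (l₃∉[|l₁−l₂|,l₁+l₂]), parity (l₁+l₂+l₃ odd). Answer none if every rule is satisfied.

m_sum

Σmᵢ = 1  ✗
l₃∈[|l₁−l₂|,l₁+l₂]=[1,7], have l₃=3
Σlᵢ = 10 ⇒ even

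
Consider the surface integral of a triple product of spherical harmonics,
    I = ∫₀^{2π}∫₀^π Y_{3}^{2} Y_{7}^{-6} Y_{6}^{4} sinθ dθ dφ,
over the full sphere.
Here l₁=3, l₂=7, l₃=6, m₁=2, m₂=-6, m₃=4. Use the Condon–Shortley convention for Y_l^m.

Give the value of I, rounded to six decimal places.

m-sum 0 ✓  L=16 even ✓  4≤6≤10 ✓
Π(2lᵢ+1) = 7×15×13 = 1365
triangle coeff Δ(3,7,6) = 1/2042040
Σ_t [1,3]: t=1:−1/207360 t=2:+1/57600 t=3:−1/207360 = 1/129600
(3j)²=168/12155 [(3 7 6; 0 0 0)], sign=+1
Σ_t [0,1]: t=0:+1/8709120 t=1:−1/43545600 = 1/10886400
(3j)²=8/357 [(3 7 6; 2 -6 4)], sign=+1
⇒ 4πI² = 1344/3179
I = (+1)√(1344/3179/(4π)) = 0.18342116

0.183421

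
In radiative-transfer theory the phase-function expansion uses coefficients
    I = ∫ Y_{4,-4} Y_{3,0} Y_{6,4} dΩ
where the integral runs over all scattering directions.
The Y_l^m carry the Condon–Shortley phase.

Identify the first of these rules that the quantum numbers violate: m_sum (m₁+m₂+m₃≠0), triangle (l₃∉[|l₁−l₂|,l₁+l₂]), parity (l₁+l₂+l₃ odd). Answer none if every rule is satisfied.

Σmᵢ = 0  ✓
l₃∈[|l₁−l₂|,l₁+l₂]=[1,7], have l₃=6  ✓
Σlᵢ = 13 ⇒ odd  ✗

parity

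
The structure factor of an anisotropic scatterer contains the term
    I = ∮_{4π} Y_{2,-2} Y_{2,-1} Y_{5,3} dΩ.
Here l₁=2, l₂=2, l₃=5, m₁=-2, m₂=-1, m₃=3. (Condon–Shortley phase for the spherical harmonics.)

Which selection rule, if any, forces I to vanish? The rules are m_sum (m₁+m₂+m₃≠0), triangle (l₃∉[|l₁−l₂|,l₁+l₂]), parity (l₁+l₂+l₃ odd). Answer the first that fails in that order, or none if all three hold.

triangle

azimuthal sum: -2 − 1 + 3 = 0  ✓
0 ≤ 5 ≤ 4 (triangle on l)  ✗
L = 2 + 2 + 5 = 9 (odd)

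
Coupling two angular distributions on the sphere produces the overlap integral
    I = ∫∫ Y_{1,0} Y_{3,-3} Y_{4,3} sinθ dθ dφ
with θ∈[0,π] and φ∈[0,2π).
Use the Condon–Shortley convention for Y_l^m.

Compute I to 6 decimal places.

Checks pass: Σm=0; 8 even; l₃=4∈[2,4].
(2·1+1)(2·3+1)(2·4+1) = 189
Δ: 0! 2! 6! / 9! → 1/252
sum: t=0:+1/36 = 1/36
3j²(1 3 4; 0 0 0) = Δ·Π!·Σ² = 4/63  (sign +1)
sum: t=0:+1/720 = 1/720
3j²(1 3 4; 0 -3 3) = Δ·Π!·Σ² = 1/36  (sign -1)
combine: 4πI² = 189·4/63·1/36 = 1/3
take √, sign -1: I = -0.16286750

-0.162868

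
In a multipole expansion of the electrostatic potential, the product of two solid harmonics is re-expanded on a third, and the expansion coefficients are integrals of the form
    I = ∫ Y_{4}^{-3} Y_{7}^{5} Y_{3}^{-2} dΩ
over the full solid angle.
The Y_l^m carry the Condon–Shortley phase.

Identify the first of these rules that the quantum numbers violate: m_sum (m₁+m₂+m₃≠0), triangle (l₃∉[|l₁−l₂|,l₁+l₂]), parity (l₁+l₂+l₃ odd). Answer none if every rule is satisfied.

Σmᵢ = 0  ✓
l₃∈[|l₁−l₂|,l₁+l₂]=[3,11], have l₃=3  ✓
Σlᵢ = 14 ⇒ even  ✓

none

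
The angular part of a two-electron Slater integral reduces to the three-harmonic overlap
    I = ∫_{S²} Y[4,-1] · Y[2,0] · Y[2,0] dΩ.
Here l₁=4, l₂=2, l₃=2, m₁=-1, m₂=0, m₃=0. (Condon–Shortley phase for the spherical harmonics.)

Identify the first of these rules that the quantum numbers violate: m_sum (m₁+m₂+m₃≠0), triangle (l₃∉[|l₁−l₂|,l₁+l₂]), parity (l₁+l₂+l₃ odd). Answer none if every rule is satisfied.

m_sum

m₁+m₂+m₃ = -1 + 0 + 0 = -1  ✗
triangle: |4−2|=2 ≤ l₃=2 ≤ 4+2=6
parity: l₁+l₂+l₃ = 8 is even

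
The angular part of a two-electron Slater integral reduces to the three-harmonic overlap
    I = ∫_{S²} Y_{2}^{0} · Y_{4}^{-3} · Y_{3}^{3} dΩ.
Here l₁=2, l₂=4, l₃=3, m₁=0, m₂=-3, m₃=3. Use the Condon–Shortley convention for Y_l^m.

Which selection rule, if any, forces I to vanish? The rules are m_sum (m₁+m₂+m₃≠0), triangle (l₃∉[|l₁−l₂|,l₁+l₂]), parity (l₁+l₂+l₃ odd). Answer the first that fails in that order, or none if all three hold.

parity

m₁+m₂+m₃ = 0 − 3 + 3 = 0  ✓
triangle: |2−4|=2 ≤ l₃=3 ≤ 2+4=6  ✓
parity: l₁+l₂+l₃ = 9 is odd  ✗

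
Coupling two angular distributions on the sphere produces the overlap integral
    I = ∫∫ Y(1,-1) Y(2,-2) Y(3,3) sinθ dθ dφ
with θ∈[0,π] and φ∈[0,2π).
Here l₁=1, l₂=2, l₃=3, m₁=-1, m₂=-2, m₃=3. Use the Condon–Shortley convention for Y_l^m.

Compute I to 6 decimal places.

m-sum 0 ✓  L=6 even ✓  1≤3≤3 ✓
Π(2lᵢ+1) = 3×5×7 = 105
triangle coeff Δ(1,2,3) = 1/105
Σ_t [0,0]: t=0:+1/4 = 1/4
(3j)²=3/35 [(1 2 3; 0 0 0)], sign=-1
Σ_t [0,0]: t=0:+1/48 = 1/48
(3j)²=1/7 [(1 2 3; -1 -2 3)], sign=+1
⇒ 4πI² = 9/7
I = (-1)√(9/7/(4π)) = -0.31986543

-0.319865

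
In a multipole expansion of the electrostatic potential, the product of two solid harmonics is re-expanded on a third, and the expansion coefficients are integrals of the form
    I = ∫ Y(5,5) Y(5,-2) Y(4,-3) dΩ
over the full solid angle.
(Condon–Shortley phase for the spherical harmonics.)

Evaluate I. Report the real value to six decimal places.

0.140629

m-sum 0 ✓  L=14 even ✓  0≤4≤10 ✓
Π(2lᵢ+1) = 11×11×9 = 1089
triangle coeff Δ(5,5,4) = 1/3153150
Σ_t [1,5]: t=1:−1/69120 t=2:+1/1728 t=3:−1/576 t=4:+1/1728 t=5:−1/69120 = -7/11520
(3j)²=2/143 [(5 5 4; 0 0 0)], sign=-1
Σ_t [0,0]: t=0:+1/103680 = 1/103680
(3j)²=7/429 [(5 5 4; 5 -2 -3)], sign=-1
⇒ 4πI² = 42/169
I = (+1)√(42/169/(4π)) = 0.14062948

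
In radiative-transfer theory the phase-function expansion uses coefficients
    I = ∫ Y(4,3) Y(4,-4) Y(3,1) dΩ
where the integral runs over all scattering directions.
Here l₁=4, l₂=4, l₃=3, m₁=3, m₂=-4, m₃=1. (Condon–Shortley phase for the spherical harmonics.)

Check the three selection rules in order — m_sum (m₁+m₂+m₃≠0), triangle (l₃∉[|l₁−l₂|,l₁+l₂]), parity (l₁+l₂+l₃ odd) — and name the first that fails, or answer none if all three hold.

parity

m₁+m₂+m₃ = 3 − 4 + 1 = 0  ✓
triangle: |4−4|=0 ≤ l₃=3 ≤ 4+4=8  ✓
parity: l₁+l₂+l₃ = 11 is odd  ✗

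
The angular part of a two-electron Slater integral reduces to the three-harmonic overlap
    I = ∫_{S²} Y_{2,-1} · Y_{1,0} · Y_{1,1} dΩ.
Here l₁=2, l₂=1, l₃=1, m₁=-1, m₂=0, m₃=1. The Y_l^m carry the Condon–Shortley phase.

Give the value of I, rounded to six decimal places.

-0.218510

Rules hold: Σm=0, L=4 even, 1≤1≤3.
N = 5·3·3 = 45
Δ = 2!·2!·0!/5! = 1/30
Racah Σ t=1..1: t=1:−1/1 = -1/1
⇒ 3j(2 1 1; 0 0 0)² = 2/15, sgn +1
Racah Σ t=1..1: t=1:−1/2 = -1/2
⇒ 3j(2 1 1; -1 0 1)² = 1/10, sgn -1
4πI² = N·(3j₀)²·(3jₘ)² = 3/5
I = -1·√(0.6/4π) = -0.21850969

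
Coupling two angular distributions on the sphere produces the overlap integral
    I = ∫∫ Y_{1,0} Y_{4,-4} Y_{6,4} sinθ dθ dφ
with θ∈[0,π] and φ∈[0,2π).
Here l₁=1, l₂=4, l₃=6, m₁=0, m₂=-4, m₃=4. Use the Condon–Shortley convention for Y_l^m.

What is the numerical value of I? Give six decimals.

0.000000

triangle: need 3≤l₃≤5, have 6; I=0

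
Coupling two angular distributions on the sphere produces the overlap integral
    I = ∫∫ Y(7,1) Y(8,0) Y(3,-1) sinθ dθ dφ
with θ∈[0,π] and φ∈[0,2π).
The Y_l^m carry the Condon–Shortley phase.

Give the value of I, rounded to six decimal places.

Checks pass: Σm=0; 18 even; l₃=3∈[1,15].
(2·7+1)(2·8+1)(2·3+1) = 1785
Δ: 12! 2! 4! / 19! → 1/5290740
sum: t=5:−1/7257600 t=6:+1/2073600 t=7:−1/7257600 = 1/4838400
3j²(7 8 3; 0 0 0) = Δ·Π!·Σ² = 252/20995  (sign -1)
sum: t=4:+1/46448640 t=5:−1/3628800 t=6:+1/4147200 = -1/77414400
3j²(7 8 3; 1 0 -1) = Δ·Π!·Σ² = 3/41990  (sign -1)
combine: 4πI² = 1785·252/20995·3/41990 = 7938/5185765
take √, sign +1: I = 0.01103683

0.011037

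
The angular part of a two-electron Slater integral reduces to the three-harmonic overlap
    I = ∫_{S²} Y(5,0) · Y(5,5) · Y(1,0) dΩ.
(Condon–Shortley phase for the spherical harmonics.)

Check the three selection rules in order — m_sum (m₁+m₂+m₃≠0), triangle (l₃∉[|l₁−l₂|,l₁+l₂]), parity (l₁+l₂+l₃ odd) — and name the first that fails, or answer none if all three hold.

m_sum

m₁+m₂+m₃ = 0 + 5 + 0 = 5  ✗
triangle: |5−5|=0 ≤ l₃=1 ≤ 5+5=10
parity: l₁+l₂+l₃ = 11 is odd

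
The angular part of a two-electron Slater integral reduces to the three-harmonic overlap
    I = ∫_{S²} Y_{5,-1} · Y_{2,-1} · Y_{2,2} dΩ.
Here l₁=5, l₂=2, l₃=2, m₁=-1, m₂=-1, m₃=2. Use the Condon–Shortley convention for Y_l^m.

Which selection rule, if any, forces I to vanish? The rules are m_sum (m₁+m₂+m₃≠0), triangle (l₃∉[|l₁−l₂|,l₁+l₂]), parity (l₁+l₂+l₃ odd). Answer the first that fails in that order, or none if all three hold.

triangle

m₁+m₂+m₃ = -1 − 1 + 2 = 0  ✓
triangle: |5−2|=3 ≤ l₃=2 ≤ 5+2=7  ✗
parity: l₁+l₂+l₃ = 9 is odd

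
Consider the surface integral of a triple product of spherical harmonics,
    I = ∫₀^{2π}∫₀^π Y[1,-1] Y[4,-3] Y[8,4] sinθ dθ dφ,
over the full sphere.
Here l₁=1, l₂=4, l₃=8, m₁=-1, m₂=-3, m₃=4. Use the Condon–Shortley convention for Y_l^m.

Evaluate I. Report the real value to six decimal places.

0.000000

l₃=8 ∉ [3,5] — triangle fails ⇒ I = 0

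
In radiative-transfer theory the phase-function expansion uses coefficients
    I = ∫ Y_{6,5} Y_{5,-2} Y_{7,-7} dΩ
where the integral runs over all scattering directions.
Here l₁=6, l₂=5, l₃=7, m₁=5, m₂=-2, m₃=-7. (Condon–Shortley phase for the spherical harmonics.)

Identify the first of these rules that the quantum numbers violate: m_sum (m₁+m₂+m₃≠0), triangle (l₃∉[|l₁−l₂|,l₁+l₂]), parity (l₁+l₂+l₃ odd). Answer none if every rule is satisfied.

Σmᵢ = -4  ✗
l₃∈[|l₁−l₂|,l₁+l₂]=[1,11], have l₃=7
Σlᵢ = 18 ⇒ even

m_sum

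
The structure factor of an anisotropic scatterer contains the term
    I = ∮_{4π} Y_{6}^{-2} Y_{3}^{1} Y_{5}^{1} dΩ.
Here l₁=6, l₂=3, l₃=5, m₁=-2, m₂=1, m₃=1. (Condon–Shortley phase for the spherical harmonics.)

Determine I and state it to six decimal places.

0.134828

m-sum 0 ✓  L=14 even ✓  3≤5≤9 ✓
Π(2lᵢ+1) = 13×7×11 = 1001
triangle coeff Δ(6,3,5) = 1/675675
Σ_t [1,3]: t=1:−1/8640 t=2:+1/2304 t=3:−1/8640 = 7/34560
(3j)²=7/429 [(6 3 5; 0 0 0)], sign=-1
Σ_t [2,4]: t=2:+1/11520 t=3:−1/4320 t=4:+1/27648 = -1/9216
(3j)²=2/143 [(6 3 5; -2 1 1)], sign=-1
⇒ 4πI² = 98/429
I = (+1)√(98/429/(4π)) = 0.13482780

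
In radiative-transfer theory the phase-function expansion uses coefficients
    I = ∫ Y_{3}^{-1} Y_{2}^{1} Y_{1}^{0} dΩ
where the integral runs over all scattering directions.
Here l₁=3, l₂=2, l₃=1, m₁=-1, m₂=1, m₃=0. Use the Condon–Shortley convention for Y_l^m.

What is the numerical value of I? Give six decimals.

-0.233597

m-sum 0 ✓  L=6 even ✓  1≤1≤5 ✓
Π(2lᵢ+1) = 7×5×3 = 105
triangle coeff Δ(3,2,1) = 1/105
Σ_t [2,2]: t=2:+1/4 = 1/4
(3j)²=3/35 [(3 2 1; 0 0 0)], sign=-1
Σ_t [3,3]: t=3:−1/6 = -1/6
(3j)²=8/105 [(3 2 1; -1 1 0)], sign=+1
⇒ 4πI² = 24/35
I = (-1)√(24/35/(4π)) = -0.23359668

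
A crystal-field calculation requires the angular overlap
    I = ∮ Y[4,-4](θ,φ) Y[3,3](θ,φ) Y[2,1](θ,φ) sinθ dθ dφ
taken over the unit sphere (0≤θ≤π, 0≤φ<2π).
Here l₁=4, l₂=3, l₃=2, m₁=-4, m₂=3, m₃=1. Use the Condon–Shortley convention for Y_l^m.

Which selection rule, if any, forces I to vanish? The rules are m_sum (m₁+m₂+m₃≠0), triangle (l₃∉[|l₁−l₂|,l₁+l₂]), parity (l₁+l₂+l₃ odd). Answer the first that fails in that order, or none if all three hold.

m₁+m₂+m₃ = -4 + 3 + 1 = 0  ✓
triangle: |4−3|=1 ≤ l₃=2 ≤ 4+3=7  ✓
parity: l₁+l₂+l₃ = 9 is odd  ✗

parity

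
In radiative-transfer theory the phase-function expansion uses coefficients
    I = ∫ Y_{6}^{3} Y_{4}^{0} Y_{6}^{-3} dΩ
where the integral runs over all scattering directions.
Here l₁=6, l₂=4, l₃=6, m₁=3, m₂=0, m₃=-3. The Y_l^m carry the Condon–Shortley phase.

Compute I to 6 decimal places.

0.081461

Rules hold: Σm=0, L=16 even, 2≤6≤10.
N = 13·9·13 = 1521
Δ = 4!·8!·4!/17! = 1/15315300
Racah Σ t=0..4: t=0:+1/829440 t=1:−1/25920 t=2:+1/9216 t=3:−1/25920 t=4:+1/829440 = 7/207360
⇒ 3j(6 4 6; 0 0 0)² = 28/2431, sgn +1
Racah Σ t=0..3: t=0:+1/414720 t=1:−1/51840 t=2:+1/80640 t=3:−1/1451520 = -1/193536
⇒ 3j(6 4 6; 3 0 -3)² = 81/17017, sgn +1
4πI² = N·(3j₀)²·(3jₘ)² = 2916/34969
I = +1·√(0.0833881/4π) = 0.08146053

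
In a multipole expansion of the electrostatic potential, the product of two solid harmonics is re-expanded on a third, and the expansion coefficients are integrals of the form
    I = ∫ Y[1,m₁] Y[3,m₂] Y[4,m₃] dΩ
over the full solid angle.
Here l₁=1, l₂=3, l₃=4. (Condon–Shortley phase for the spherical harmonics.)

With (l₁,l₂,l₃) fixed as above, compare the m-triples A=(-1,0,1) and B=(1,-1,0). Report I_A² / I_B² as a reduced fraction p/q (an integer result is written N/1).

5/3

l's match ⇒ only the (l;m) 3-j factors differ between A and B.
A: triangle coeff Δ(1,3,4) = 1/252; Σ_t [0,0]: t=0:+1/72 = 1/72; (3j)²=5/126 [(1 3 4; -1 0 1)], sign=-1
B: triangle coeff Δ(1,3,4) = 1/252; Σ_t [0,0]: t=0:+1/96 = 1/96; (3j)²=1/42 [(1 3 4; 1 -1 0)], sign=+1
I_A²/I_B² = (5/126)/(1/42) = 5/3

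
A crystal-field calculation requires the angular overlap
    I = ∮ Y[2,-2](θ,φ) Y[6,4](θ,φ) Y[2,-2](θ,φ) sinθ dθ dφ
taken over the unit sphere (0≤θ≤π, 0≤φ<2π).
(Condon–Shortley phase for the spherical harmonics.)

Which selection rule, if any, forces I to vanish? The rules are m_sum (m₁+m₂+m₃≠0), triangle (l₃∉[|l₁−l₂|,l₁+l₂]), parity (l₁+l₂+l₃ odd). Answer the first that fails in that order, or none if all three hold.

m₁+m₂+m₃ = -2 + 4 − 2 = 0  ✓
triangle: |2−6|=4 ≤ l₃=2 ≤ 2+6=8  ✗
parity: l₁+l₂+l₃ = 10 is even

triangle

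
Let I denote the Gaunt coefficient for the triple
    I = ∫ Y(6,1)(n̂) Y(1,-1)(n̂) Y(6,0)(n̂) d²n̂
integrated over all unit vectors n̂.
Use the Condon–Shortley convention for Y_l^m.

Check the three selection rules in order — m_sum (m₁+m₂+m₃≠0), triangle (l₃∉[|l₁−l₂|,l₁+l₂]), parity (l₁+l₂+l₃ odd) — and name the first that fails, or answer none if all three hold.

azimuthal sum: 1 − 1 + 0 = 0  ✓
5 ≤ 6 ≤ 7 (triangle on l)  ✓
L = 6 + 1 + 6 = 13 (odd)  ✗

parity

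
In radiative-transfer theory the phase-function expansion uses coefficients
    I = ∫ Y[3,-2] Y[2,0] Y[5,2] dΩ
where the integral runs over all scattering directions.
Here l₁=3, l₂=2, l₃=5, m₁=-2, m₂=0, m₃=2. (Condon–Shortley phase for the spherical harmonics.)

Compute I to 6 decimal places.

Rules hold: Σm=0, L=10 even, 1≤5≤5.
N = 7·5·11 = 385
Δ = 0!·6!·4!/11! = 1/2310
Racah Σ t=0..0: t=0:+1/144 = 1/144
⇒ 3j(3 2 5; 0 0 0)² = 10/231, sgn -1
Racah Σ t=0..0: t=0:+1/480 = 1/480
⇒ 3j(3 2 5; -2 0 2)² = 3/110, sgn -1
4πI² = N·(3j₀)²·(3jₘ)² = 5/11
I = +1·√(0.454545/4π) = 0.19018827

0.190188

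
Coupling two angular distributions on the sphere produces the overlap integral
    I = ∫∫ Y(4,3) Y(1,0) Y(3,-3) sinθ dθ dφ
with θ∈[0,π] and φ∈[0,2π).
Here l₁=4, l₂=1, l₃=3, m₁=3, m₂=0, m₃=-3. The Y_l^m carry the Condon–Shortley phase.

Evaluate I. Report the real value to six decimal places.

-0.162868

Rules hold: Σm=0, L=8 even, 3≤3≤5.
N = 9·3·7 = 189
Δ = 2!·6!·0!/9! = 1/252
Racah Σ t=1..1: t=1:−1/36 = -1/36
⇒ 3j(4 1 3; 0 0 0)² = 4/63, sgn +1
Racah Σ t=1..1: t=1:−1/720 = -1/720
⇒ 3j(4 1 3; 3 0 -3)² = 1/36, sgn -1
4πI² = N·(3j₀)²·(3jₘ)² = 1/3
I = -1·√(0.333333/4π) = -0.16286750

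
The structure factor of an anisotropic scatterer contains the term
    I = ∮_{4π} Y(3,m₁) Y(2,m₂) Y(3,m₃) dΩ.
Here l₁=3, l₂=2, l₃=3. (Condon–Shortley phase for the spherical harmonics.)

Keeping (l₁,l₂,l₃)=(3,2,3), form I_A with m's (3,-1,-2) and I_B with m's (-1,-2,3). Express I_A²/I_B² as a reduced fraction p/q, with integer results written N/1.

Shared (l₁,l₂,l₃)=(3,2,3): N and (l;000)² cancel in I_A²/I_B².
A: Δ = 2!·4!·2!/9! = 1/3780; Racah Σ t=0..0: t=0:+1/48 = 1/48; ⇒ 3j(3 2 3; 3 -1 -2)² = 5/84, sgn -1
B: Δ = 2!·4!·2!/9! = 1/3780; Racah Σ t=0..0: t=0:+1/96 = 1/96; ⇒ 3j(3 2 3; -1 -2 3)² = 1/42, sgn +1
I_A²/I_B² = (5/84)/(1/42) = 5/2

5/2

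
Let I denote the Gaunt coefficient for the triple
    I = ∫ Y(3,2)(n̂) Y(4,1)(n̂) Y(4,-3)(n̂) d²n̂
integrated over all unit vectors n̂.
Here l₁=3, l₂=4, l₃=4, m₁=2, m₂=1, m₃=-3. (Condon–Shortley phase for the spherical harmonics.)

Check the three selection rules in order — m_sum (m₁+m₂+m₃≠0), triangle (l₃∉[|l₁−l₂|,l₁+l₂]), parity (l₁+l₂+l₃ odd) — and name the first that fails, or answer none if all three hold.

azimuthal sum: 2 + 1 − 3 = 0  ✓
1 ≤ 4 ≤ 7 (triangle on l)  ✓
L = 3 + 4 + 4 = 11 (odd)  ✗

parity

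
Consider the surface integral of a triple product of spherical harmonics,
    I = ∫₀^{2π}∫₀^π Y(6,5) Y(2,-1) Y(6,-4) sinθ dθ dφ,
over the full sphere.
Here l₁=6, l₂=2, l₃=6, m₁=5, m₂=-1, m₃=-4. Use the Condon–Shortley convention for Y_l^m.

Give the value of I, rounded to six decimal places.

-0.197649

Rules hold: Σm=0, L=14 even, 4≤6≤8.
N = 13·5·13 = 845
Δ = 2!·10!·2!/15! = 1/90090
Racah Σ t=0..2: t=0:+1/69120 t=1:−1/14400 t=2:+1/69120 = -7/172800
⇒ 3j(6 2 6; 0 0 0)² = 14/715, sgn -1
Racah Σ t=0..1: t=0:+1/725760 t=1:−1/7257600 = 1/806400
⇒ 3j(6 2 6; 5 -1 -4)² = 27/910, sgn +1
4πI² = N·(3j₀)²·(3jₘ)² = 27/55
I = -1·√(0.490909/4π) = -0.19764945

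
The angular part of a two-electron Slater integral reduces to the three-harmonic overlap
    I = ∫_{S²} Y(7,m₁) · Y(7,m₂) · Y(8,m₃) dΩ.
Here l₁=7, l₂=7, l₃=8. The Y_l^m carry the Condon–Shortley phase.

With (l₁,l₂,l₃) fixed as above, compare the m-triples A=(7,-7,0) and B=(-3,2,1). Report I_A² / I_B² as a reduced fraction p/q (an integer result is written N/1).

Same 7,7,8: normalisation and zero-m 3j drop out of the ratio.
A: Δ: 6! 8! 8! / 23! → 1/22086194130; sum: t=0:+1/1170505728000 = 1/1170505728000; 3j²(7 7 8; 7 -7 0) = Δ·Π!·Σ² = 91/222870  (sign +1)
B: Δ: 6! 8! 8! / 23! → 1/22086194130; sum: t=2:+1/9754214400 t=3:−1/261273600 t=4:+1/49766400 t=5:−1/49766400 t=6:+1/298598400 = -11/29262643200; 3j²(7 7 8; -3 2 1) = Δ·Π!·Σ² = 30/676039  (sign +1)
I_A²/I_B² = (91/222870)/(30/676039) = 8281/900

8281/900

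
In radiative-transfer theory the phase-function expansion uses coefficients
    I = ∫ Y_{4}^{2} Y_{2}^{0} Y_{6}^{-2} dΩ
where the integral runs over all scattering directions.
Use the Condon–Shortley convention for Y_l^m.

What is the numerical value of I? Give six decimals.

0.206144

Rules hold: Σm=0, L=12 even, 2≤6≤6.
N = 9·5·13 = 585
Δ = 0!·8!·4!/13! = 1/6435
Racah Σ t=0..0: t=0:+1/2304 = 1/2304
⇒ 3j(4 2 6; 0 0 0)² = 5/143, sgn +1
Racah Σ t=0..0: t=0:+1/5760 = 1/5760
⇒ 3j(4 2 6; 2 0 -2)² = 56/2145, sgn +1
4πI² = N·(3j₀)²·(3jₘ)² = 840/1573
I = +1·√(0.534011/4π) = 0.20614383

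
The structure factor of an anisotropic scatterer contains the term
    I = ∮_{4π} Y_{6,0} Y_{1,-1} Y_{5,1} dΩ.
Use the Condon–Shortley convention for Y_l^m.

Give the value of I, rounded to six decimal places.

Rules hold: Σm=0, L=12 even, 5≤5≤7.
N = 13·3·11 = 429
Δ = 2!·10!·0!/13! = 1/858
Racah Σ t=1..1: t=1:−1/14400 = -1/14400
⇒ 3j(6 1 5; 0 0 0)² = 6/143, sgn +1
Racah Σ t=0..0: t=0:+1/34560 = 1/34560
⇒ 3j(6 1 5; 0 -1 1)² = 5/286, sgn +1
4πI² = N·(3j₀)²·(3jₘ)² = 45/143
I = +1·√(0.314685/4π) = 0.15824621

0.158246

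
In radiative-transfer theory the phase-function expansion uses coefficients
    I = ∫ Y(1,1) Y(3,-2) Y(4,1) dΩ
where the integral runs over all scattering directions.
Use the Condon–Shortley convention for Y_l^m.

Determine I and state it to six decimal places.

m-sum 0 ✓  L=8 even ✓  2≤4≤4 ✓
Π(2lᵢ+1) = 3×7×9 = 189
triangle coeff Δ(1,3,4) = 1/252
Σ_t [0,0]: t=0:+1/36 = 1/36
(3j)²=4/63 [(1 3 4; 0 0 0)], sign=+1
Σ_t [0,0]: t=0:+1/240 = 1/240
(3j)²=1/84 [(1 3 4; 1 -2 1)], sign=-1
⇒ 4πI² = 1/7
I = (-1)√(1/7/(4π)) = -0.10662181

-0.106622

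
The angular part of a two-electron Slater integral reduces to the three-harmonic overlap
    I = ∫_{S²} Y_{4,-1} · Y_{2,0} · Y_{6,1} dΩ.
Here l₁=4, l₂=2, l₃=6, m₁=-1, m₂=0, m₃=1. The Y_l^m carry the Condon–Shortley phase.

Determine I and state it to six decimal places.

Checks pass: Σm=0; 12 even; l₃=6∈[2,6].
(2·4+1)(2·2+1)(2·6+1) = 585
Δ: 0! 8! 4! / 13! → 1/6435
sum: t=0:+1/2304 = 1/2304
3j²(4 2 6; 0 0 0) = Δ·Π!·Σ² = 5/143  (sign +1)
sum: t=0:+1/2880 = 1/2880
3j²(4 2 6; -1 0 1) = Δ·Π!·Σ² = 14/429  (sign -1)
combine: 4πI² = 585·5/143·14/429 = 1050/1573
take √, sign -1: I = -0.23047581

-0.230476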